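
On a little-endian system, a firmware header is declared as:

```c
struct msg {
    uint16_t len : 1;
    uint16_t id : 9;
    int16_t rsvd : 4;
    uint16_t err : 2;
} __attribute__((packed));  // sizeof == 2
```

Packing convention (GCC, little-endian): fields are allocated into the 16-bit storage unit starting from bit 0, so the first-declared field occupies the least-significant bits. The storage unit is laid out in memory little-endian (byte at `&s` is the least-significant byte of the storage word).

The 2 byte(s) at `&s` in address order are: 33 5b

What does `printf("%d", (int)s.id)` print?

409

[0]=0x33 [1]=0x5b (little-endian) → word 0x5b33
len [0+:1] = (word>>0) & 0x1 = 1
id [1+:9] = (word>>1) & 0x1ff = 409  ←
rsvd [10+:4] = (word>>10) & 0xf = 6
err [14+:2] = (word>>14) & 0x3 = 1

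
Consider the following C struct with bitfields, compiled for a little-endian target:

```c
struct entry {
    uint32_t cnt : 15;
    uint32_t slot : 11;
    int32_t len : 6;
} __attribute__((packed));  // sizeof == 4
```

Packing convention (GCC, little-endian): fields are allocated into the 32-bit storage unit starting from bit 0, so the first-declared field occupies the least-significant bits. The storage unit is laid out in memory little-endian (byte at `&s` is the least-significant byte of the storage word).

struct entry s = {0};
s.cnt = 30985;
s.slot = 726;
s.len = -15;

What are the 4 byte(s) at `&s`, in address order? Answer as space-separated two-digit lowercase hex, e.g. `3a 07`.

09 79 6b c5

[0+:15] cnt=30985 & 0x7fff = 0x7909; word=0x00007909
[15+:11] slot=726 & 0x7ff = 0x2d6; word=0x016b7909
[26+:6] len=-15 & 0x3f = 0x31; word=0xc56b7909
word = 0xc56b7909 → little-endian bytes:
  [0]=0x09  [1]=0x79  [2]=0x6b  [3]=0xc5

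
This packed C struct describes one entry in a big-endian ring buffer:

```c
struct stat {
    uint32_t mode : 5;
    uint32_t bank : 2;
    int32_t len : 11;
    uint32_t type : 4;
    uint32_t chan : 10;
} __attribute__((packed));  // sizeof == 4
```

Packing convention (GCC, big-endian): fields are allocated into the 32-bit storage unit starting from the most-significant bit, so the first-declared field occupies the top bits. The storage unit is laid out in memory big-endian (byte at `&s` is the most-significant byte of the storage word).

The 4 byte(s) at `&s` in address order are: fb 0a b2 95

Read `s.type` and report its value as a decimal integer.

12

[0]=0xfb [1]=0x0a [2]=0xb2 [3]=0x95 (big-endian) → word 0xfb0ab295
mode:5 @ bit 27 → (0xfb0ab295>>27)&0x1f = 0x1f
bank:2 @ bit 25 → (0xfb0ab295>>25)&0x3 = 0x1
len:11 @ bit 14 → (0xfb0ab295>>14)&0x7ff = 0x42a
type:4 @ bit 10 → (0xfb0ab295>>10)&0xf = 0xc  ←
chan:10 @ bit 0 → (0xfb0ab295>>0)&0x3ff = 0x295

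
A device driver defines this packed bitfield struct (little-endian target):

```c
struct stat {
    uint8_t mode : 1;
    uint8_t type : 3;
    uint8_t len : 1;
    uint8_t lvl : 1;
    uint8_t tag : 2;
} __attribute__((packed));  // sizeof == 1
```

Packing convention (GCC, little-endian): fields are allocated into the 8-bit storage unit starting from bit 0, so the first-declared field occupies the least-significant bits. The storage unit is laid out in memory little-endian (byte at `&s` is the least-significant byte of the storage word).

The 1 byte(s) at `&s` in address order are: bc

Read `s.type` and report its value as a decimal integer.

[0]=0xbc (little-endian) → word 0xbc
mode [0+:1] = (word>>0) & 0x1 = 0
type [1+:3] = (word>>1) & 0x7 = 6  ←
len [4+:1] = (word>>4) & 0x1 = 1
lvl [5+:1] = (word>>5) & 0x1 = 1
tag [6+:2] = (word>>6) & 0x3 = 2

6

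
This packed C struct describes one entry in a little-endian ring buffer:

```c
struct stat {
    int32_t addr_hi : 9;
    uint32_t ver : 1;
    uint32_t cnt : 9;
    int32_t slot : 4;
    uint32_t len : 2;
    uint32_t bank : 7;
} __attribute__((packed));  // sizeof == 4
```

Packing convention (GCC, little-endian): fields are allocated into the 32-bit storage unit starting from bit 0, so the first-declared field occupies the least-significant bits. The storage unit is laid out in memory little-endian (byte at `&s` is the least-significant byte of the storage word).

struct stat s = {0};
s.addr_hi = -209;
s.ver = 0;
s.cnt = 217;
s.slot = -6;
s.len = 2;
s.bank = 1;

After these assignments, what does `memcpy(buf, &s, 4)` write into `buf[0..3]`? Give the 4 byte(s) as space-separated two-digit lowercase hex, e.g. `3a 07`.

2f 65 53 03

[0+:9] addr_hi=-209 & 0x1ff = 0x12f; word=0x0000012f
[9+:1] ver=0 & 0x1 = 0x0; word=0x0000012f
[10+:9] cnt=217 & 0x1ff = 0xd9; word=0x0003652f
[19+:4] slot=-6 & 0xf = 0xa; word=0x0053652f
[23+:2] len=2 & 0x3 = 0x2; word=0x0153652f
[25+:7] bank=1 & 0x7f = 0x1; word=0x0353652f
word = 0x0353652f → little-endian bytes:
  [0]=0x2f  [1]=0x65  [2]=0x53  [3]=0x03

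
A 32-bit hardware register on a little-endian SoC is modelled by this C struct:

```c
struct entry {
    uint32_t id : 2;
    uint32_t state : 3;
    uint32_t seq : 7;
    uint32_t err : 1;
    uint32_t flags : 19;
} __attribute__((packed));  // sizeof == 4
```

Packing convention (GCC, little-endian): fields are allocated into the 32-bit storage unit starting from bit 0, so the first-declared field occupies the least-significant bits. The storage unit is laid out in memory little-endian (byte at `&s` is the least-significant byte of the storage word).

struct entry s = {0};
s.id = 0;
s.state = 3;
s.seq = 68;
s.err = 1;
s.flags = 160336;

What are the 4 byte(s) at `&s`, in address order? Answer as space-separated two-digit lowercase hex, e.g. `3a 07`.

8c 18 4a 4e

id:2 = 0 → 0x0 << 0 → word 0x00000000
state:3 = 3 → 0x3 << 2 → word 0x0000000c
seq:7 = 68 → 0x44 << 5 → word 0x0000088c
err:1 = 1 → 0x1 << 12 → word 0x0000188c
flags:19 = 160336 → 0x27250 << 13 → word 0x4e4a188c
word = 0x4e4a188c → little-endian bytes:
  [0]=0x8c  [1]=0x18  [2]=0x4a  [3]=0x4e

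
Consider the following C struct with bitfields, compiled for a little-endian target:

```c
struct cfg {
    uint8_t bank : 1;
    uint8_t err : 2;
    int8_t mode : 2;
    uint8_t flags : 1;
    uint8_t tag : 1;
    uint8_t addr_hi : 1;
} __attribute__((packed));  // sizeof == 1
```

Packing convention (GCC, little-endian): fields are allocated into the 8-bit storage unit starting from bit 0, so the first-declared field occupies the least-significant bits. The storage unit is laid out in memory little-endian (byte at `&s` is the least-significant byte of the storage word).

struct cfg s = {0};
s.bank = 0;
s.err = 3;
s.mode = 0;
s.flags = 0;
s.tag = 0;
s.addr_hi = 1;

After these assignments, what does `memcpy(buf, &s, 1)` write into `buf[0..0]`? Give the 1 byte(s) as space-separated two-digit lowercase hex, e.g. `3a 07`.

bank:1 = 0 → 0x0 << 0 → word 0x00
err:2 = 3 → 0x3 << 1 → word 0x06
mode:2 = 0 → 0x0 << 3 → word 0x06
flags:1 = 0 → 0x0 << 5 → word 0x06
tag:1 = 0 → 0x0 << 6 → word 0x06
addr_hi:1 = 1 → 0x1 << 7 → word 0x86
word = 0x86 → little-endian bytes:
  [0]=0x86

86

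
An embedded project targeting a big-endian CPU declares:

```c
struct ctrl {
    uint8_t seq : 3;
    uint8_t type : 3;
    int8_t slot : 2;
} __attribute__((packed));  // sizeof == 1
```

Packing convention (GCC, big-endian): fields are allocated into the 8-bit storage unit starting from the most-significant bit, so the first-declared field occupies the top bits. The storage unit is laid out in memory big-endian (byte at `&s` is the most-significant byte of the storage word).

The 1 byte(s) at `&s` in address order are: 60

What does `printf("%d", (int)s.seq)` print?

[0]=0x60 (big-endian) → word 0x60
seq [5+:3] = (word>>5) & 0x7 = 3  ←
type [2+:3] = (word>>2) & 0x7 = 0
slot [0+:2] = (word>>0) & 0x3 = 0

3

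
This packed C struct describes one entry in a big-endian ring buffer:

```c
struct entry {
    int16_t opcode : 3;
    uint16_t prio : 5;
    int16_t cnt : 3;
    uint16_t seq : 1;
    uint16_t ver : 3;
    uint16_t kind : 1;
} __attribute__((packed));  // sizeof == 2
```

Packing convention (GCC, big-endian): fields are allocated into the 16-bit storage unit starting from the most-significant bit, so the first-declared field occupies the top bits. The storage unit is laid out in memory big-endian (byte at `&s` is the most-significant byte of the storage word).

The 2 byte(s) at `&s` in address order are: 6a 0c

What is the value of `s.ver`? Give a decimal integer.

6

[0]=0x6a [1]=0x0c (big-endian) → word 0x6a0c
opcode [13+:3] = (word>>13) & 0x7 = 3
prio [8+:5] = (word>>8) & 0x1f = 10
cnt [5+:3] = (word>>5) & 0x7 = 0
seq [4+:1] = (word>>4) & 0x1 = 0
ver [1+:3] = (word>>1) & 0x7 = 6  ←
kind [0+:1] = (word>>0) & 0x1 = 0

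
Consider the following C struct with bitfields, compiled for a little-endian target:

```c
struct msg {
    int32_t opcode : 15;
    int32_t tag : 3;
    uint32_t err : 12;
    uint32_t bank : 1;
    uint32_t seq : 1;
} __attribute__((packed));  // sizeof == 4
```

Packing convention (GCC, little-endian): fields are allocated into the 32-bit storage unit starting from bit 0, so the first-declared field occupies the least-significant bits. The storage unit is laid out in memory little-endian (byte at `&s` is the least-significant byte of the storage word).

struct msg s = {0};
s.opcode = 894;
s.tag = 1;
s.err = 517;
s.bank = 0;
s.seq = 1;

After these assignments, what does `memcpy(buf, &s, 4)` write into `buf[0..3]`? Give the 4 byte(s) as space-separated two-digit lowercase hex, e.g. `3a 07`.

7e 83 14 88

[0+:15] opcode=894 & 0x7fff = 0x37e; word=0x0000037e
[15+:3] tag=1 & 0x7 = 0x1; word=0x0000837e
[18+:12] err=517 & 0xfff = 0x205; word=0x0814837e
[30+:1] bank=0 & 0x1 = 0x0; word=0x0814837e
[31+:1] seq=1 & 0x1 = 0x1; word=0x8814837e
word = 0x8814837e → little-endian bytes:
  [0]=0x7e  [1]=0x83  [2]=0x14  [3]=0x88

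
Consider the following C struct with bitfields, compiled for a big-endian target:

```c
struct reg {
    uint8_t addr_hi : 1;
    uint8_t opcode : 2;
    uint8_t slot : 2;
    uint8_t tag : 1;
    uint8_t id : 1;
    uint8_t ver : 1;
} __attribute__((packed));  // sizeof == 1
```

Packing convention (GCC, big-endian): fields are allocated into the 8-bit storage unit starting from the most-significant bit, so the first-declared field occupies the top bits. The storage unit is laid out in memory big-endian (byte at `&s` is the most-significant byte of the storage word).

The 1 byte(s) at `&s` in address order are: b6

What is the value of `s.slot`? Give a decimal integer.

[0]=0xb6 (big-endian) → word 0xb6
addr_hi:1 @ bit 7 → (0xb6>>7)&0x1 = 0x1
opcode:2 @ bit 5 → (0xb6>>5)&0x3 = 0x1
slot:2 @ bit 3 → (0xb6>>3)&0x3 = 0x2  ←
tag:1 @ bit 2 → (0xb6>>2)&0x1 = 0x1
id:1 @ bit 1 → (0xb6>>1)&0x1 = 0x1
ver:1 @ bit 0 → (0xb6>>0)&0x1 = 0x0

2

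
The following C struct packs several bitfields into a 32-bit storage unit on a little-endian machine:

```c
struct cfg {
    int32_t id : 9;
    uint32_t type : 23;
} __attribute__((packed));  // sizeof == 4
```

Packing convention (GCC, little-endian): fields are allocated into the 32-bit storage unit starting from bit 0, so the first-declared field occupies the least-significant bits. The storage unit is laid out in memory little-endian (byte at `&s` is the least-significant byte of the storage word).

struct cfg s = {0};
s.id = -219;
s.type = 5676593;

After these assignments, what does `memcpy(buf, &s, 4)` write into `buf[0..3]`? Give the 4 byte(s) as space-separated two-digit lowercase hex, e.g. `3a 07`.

25 63 3c ad

id (9b) val=-219 bits=0x125 at bit 0: 0x00000125
type (23b) val=5676593 bits=0x569e31 at bit 9: 0xad3c6325
word = 0xad3c6325 → little-endian bytes:
  [0]=0x25  [1]=0x63  [2]=0x3c  [3]=0xad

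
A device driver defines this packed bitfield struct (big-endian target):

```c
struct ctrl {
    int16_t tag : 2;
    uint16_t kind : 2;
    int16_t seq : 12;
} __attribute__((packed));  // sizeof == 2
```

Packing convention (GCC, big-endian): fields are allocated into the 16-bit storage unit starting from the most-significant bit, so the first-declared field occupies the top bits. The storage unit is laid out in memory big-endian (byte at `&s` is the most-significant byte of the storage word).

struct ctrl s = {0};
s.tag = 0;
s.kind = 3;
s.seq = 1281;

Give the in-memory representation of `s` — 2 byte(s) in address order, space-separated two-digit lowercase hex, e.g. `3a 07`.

tag:2 = 0 → 0x0 << 14 → word 0x0000
kind:2 = 3 → 0x3 << 12 → word 0x3000
seq:12 = 1281 → 0x501 << 0 → word 0x3501
word = 0x3501 → big-endian bytes:
  [0]=0x35  [1]=0x01

35 01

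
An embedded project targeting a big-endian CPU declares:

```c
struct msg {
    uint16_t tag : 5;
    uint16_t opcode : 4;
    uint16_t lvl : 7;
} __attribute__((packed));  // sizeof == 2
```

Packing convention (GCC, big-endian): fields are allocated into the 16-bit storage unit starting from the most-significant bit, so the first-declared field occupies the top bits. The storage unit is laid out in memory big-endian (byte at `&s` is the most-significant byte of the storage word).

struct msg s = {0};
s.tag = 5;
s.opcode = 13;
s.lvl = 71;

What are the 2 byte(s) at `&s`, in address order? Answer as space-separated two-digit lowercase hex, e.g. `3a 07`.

2e c7

tag:5 = 5 → 0x5 << 11 → word 0x2800
opcode:4 = 13 → 0xd << 7 → word 0x2e80
lvl:7 = 71 → 0x47 << 0 → word 0x2ec7
word = 0x2ec7 → big-endian bytes:
  [0]=0x2e  [1]=0xc7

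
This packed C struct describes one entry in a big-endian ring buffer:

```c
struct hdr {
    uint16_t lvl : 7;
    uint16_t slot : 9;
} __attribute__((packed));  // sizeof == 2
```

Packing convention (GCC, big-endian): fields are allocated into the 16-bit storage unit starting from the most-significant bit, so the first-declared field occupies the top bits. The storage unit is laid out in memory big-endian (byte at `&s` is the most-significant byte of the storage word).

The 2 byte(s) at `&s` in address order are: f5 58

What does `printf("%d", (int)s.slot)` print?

[0]=0xf5 [1]=0x58 (big-endian) → word 0xf558
lvl:7 @ bit 9 → (0xf558>>9)&0x7f = 0x7a
slot:9 @ bit 0 → (0xf558>>0)&0x1ff = 0x158  ←

344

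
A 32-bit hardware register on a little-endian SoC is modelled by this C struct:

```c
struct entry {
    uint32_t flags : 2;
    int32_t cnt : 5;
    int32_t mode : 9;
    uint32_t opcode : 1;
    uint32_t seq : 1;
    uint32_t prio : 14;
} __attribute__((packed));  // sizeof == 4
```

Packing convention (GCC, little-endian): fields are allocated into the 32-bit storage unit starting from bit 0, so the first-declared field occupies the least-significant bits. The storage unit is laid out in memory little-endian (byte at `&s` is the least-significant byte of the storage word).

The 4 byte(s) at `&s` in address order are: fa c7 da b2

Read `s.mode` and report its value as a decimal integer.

-113

[0]=0xfa [1]=0xc7 [2]=0xda [3]=0xb2 (little-endian) → word 0xb2dac7fa
flags:2 @ bit 0 → (0xb2dac7fa>>0)&0x3 = 0x2
cnt:5 @ bit 2 → (0xb2dac7fa>>2)&0x1f = 0x1e
mode:9 @ bit 7 → (0xb2dac7fa>>7)&0x1ff = 0x18f  ←
opcode:1 @ bit 16 → (0xb2dac7fa>>16)&0x1 = 0x0
seq:1 @ bit 17 → (0xb2dac7fa>>17)&0x1 = 0x1
prio:14 @ bit 18 → (0xb2dac7fa>>18)&0x3fff = 0x2cb6
mode signed 9b, MSB=1: 399 - 512 = -113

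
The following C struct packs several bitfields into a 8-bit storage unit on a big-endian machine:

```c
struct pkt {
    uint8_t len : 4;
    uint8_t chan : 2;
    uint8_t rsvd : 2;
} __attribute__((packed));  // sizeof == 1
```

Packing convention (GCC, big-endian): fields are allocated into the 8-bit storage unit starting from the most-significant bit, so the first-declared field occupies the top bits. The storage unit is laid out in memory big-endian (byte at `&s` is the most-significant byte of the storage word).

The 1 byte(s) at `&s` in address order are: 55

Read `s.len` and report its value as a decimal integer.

[0]=0x55 (big-endian) → word 0x55
len:4 @ bit 4 → (0x55>>4)&0xf = 0x5  ←
chan:2 @ bit 2 → (0x55>>2)&0x3 = 0x1
rsvd:2 @ bit 0 → (0x55>>0)&0x3 = 0x1

5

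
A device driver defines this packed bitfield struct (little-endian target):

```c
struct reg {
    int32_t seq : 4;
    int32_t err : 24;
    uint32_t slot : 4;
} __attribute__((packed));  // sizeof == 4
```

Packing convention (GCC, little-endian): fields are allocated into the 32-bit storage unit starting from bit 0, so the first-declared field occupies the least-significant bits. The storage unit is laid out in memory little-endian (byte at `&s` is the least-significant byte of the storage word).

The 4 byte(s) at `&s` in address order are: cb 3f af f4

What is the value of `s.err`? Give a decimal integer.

[0]=0xcb [1]=0x3f [2]=0xaf [3]=0xf4 (little-endian) → word 0xf4af3fcb
seq [0+:4] = (word>>0) & 0xf = 11
err [4+:24] = (word>>4) & 0xffffff = 4912124  ←
slot [28+:4] = (word>>28) & 0xf = 15
err signed 24b, MSB=0: value = 4912124

4912124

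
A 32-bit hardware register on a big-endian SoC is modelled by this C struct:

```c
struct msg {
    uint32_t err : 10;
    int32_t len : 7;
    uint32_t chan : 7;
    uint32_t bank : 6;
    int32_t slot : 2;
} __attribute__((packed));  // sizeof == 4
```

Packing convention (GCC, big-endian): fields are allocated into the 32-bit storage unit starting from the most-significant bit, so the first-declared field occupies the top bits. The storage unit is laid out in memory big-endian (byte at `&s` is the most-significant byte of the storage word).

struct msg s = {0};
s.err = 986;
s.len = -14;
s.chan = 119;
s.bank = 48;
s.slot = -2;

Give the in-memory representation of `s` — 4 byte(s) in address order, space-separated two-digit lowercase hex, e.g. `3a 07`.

f6 b9 77 c2

[22+:10] err=986 & 0x3ff = 0x3da; word=0xf6800000
[15+:7] len=-14 & 0x7f = 0x72; word=0xf6b90000
[8+:7] chan=119 & 0x7f = 0x77; word=0xf6b97700
[2+:6] bank=48 & 0x3f = 0x30; word=0xf6b977c0
[0+:2] slot=-2 & 0x3 = 0x2; word=0xf6b977c2
word = 0xf6b977c2 → big-endian bytes:
  [0]=0xf6  [1]=0xb9  [2]=0x77  [3]=0xc2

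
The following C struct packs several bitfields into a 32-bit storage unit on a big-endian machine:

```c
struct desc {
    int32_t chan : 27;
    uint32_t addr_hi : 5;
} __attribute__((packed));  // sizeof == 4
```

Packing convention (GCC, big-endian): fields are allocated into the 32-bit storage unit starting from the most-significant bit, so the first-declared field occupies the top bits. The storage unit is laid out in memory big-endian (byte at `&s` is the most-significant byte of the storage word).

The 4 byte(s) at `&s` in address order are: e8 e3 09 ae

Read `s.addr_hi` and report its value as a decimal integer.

[0]=0xe8 [1]=0xe3 [2]=0x09 [3]=0xae (big-endian) → word 0xe8e309ae
chan:27 @ bit 5 → (0xe8e309ae>>5)&0x7ffffff = 0x747184d
addr_hi:5 @ bit 0 → (0xe8e309ae>>0)&0x1f = 0xe  ←

14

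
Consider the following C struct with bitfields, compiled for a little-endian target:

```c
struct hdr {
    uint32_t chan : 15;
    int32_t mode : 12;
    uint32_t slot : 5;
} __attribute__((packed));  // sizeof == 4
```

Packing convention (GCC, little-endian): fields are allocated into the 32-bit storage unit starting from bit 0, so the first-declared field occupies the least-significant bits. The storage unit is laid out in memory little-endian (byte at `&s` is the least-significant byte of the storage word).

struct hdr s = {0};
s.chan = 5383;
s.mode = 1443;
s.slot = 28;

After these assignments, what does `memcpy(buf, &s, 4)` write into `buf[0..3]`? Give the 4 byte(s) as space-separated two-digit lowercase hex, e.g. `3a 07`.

[0+:15] chan=5383 & 0x7fff = 0x1507; word=0x00001507
[15+:12] mode=1443 & 0xfff = 0x5a3; word=0x02d19507
[27+:5] slot=28 & 0x1f = 0x1c; word=0xe2d19507
word = 0xe2d19507 → little-endian bytes:
  [0]=0x07  [1]=0x95  [2]=0xd1  [3]=0xe2

07 95 d1 e2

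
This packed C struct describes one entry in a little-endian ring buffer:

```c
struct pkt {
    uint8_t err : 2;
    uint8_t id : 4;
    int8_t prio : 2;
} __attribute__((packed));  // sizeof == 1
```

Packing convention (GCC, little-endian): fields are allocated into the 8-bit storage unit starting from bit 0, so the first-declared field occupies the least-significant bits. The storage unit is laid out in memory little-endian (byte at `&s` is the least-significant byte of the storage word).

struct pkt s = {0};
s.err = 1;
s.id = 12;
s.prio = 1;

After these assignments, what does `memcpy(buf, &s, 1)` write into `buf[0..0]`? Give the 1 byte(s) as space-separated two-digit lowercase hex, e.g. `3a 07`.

err:2 = 1 → 0x1 << 0 → word 0x01
id:4 = 12 → 0xc << 2 → word 0x31
prio:2 = 1 → 0x1 << 6 → word 0x71
word = 0x71 → little-endian bytes:
  [0]=0x71

71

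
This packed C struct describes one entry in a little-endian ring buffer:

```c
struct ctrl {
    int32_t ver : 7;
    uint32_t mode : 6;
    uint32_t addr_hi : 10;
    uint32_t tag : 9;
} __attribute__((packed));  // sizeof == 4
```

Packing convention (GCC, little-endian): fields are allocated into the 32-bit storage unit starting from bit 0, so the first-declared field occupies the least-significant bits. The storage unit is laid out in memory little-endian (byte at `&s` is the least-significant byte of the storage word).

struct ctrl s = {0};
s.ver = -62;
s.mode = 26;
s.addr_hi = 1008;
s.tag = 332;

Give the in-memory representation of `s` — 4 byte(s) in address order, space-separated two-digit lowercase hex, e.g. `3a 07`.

ver (7b) val=-62 bits=0x42 at bit 0: 0x00000042
mode (6b) val=26 bits=0x1a at bit 7: 0x00000d42
addr_hi (10b) val=1008 bits=0x3f0 at bit 13: 0x007e0d42
tag (9b) val=332 bits=0x14c at bit 23: 0xa67e0d42
word = 0xa67e0d42 → little-endian bytes:
  [0]=0x42  [1]=0x0d  [2]=0x7e  [3]=0xa6

42 0d 7e a6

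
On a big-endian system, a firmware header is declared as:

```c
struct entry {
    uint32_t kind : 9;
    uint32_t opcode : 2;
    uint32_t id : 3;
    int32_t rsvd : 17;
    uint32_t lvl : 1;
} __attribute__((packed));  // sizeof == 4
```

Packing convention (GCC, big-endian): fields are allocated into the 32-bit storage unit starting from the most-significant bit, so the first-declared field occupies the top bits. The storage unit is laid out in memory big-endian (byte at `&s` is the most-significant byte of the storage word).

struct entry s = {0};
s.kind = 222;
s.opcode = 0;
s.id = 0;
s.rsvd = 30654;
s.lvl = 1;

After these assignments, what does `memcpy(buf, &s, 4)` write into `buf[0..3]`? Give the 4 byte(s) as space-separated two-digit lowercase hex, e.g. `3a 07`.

6f 00 ef 7d

kind:9 = 222 → 0xde << 23 → word 0x6f000000
opcode:2 = 0 → 0x0 << 21 → word 0x6f000000
id:3 = 0 → 0x0 << 18 → word 0x6f000000
rsvd:17 = 30654 → 0x77be << 1 → word 0x6f00ef7c
lvl:1 = 1 → 0x1 << 0 → word 0x6f00ef7d
word = 0x6f00ef7d → big-endian bytes:
  [0]=0x6f  [1]=0x00  [2]=0xef  [3]=0x7d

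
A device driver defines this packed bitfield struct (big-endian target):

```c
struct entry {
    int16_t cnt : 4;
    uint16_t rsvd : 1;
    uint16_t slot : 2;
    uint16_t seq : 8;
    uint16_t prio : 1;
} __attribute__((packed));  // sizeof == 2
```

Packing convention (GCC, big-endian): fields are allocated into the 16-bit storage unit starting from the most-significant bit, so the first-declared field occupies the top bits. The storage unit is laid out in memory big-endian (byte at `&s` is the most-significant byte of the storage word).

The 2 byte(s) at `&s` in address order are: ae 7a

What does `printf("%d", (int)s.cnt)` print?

[0]=0xae [1]=0x7a (big-endian) → word 0xae7a
cnt:4 @ bit 12 → (0xae7a>>12)&0xf = 0xa  ←
rsvd:1 @ bit 11 → (0xae7a>>11)&0x1 = 0x1
slot:2 @ bit 9 → (0xae7a>>9)&0x3 = 0x3
seq:8 @ bit 1 → (0xae7a>>1)&0xff = 0x3d
prio:1 @ bit 0 → (0xae7a>>0)&0x1 = 0x0
cnt signed 4b, MSB=1: 10 - 16 = -6

-6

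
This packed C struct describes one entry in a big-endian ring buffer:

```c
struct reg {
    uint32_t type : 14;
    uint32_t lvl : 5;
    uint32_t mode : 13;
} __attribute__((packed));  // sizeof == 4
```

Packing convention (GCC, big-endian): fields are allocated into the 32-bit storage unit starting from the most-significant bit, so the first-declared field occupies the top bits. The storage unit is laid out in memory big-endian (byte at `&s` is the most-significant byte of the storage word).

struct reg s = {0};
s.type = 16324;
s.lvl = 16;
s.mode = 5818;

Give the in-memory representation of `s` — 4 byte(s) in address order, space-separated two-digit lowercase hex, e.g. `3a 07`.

ff 12 16 ba

type:14 = 16324 → 0x3fc4 << 18 → word 0xff100000
lvl:5 = 16 → 0x10 << 13 → word 0xff120000
mode:13 = 5818 → 0x16ba << 0 → word 0xff1216ba
word = 0xff1216ba → big-endian bytes:
  [0]=0xff  [1]=0x12  [2]=0x16  [3]=0xba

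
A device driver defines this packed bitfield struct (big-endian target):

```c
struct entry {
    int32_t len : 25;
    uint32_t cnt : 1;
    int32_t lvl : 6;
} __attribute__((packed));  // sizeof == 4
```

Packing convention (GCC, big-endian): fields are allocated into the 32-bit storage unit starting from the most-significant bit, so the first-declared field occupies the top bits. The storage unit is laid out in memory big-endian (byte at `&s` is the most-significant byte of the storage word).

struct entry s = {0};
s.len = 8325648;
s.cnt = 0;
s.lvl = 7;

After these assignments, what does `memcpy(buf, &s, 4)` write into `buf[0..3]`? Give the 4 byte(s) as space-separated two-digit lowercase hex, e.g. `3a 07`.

3f 85 08 07

len (25b) val=8325648 bits=0x7f0a10 at bit 7: 0x3f850800
cnt (1b) val=0 bits=0x0 at bit 6: 0x3f850800
lvl (6b) val=7 bits=0x7 at bit 0: 0x3f850807
word = 0x3f850807 → big-endian bytes:
  [0]=0x3f  [1]=0x85  [2]=0x08  [3]=0x07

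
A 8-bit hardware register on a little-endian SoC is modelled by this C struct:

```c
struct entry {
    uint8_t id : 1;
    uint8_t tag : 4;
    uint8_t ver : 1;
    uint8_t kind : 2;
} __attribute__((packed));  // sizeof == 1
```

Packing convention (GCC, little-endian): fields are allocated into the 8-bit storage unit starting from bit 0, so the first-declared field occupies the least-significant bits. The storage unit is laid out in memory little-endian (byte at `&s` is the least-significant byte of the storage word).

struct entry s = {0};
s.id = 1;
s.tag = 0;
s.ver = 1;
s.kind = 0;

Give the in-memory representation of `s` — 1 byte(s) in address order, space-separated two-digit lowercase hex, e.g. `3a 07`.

21

id (1b) val=1 bits=0x1 at bit 0: 0x01
tag (4b) val=0 bits=0x0 at bit 1: 0x01
ver (1b) val=1 bits=0x1 at bit 5: 0x21
kind (2b) val=0 bits=0x0 at bit 6: 0x21
word = 0x21 → little-endian bytes:
  [0]=0x21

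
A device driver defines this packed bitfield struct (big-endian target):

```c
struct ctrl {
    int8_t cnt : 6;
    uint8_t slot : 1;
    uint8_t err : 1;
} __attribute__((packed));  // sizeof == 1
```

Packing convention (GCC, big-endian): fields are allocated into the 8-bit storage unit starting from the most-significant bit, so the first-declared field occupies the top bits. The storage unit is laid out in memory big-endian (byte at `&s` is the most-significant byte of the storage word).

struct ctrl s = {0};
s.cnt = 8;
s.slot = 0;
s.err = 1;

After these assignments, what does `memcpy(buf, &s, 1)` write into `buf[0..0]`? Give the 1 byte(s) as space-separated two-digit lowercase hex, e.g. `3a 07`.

cnt (6b) val=8 bits=0x8 at bit 2: 0x20
slot (1b) val=0 bits=0x0 at bit 1: 0x20
err (1b) val=1 bits=0x1 at bit 0: 0x21
word = 0x21 → big-endian bytes:
  [0]=0x21

21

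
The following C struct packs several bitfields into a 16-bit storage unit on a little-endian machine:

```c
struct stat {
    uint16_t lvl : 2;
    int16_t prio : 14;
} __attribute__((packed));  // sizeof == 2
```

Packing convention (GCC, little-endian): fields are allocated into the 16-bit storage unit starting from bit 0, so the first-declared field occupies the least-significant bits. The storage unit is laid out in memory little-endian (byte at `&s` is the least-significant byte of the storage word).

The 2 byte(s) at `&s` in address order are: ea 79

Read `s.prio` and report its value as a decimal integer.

[0]=0xea [1]=0x79 (little-endian) → word 0x79ea
lvl [0+:2] = (word>>0) & 0x3 = 2
prio [2+:14] = (word>>2) & 0x3fff = 7802  ←
prio signed 14b, MSB=0: value = 7802

7802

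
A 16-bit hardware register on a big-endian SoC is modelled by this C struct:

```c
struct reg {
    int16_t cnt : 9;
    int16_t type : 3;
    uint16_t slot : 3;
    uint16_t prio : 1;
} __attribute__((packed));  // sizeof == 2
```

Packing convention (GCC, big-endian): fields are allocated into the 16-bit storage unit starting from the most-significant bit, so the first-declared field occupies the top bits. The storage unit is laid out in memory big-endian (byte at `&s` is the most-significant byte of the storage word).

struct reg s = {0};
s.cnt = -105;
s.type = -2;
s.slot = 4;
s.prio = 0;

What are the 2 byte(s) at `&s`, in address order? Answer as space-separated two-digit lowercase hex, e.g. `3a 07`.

cnt:9 = -105 → 0x197 << 7 → word 0xcb80
type:3 = -2 → 0x6 << 4 → word 0xcbe0
slot:3 = 4 → 0x4 << 1 → word 0xcbe8
prio:1 = 0 → 0x0 << 0 → word 0xcbe8
word = 0xcbe8 → big-endian bytes:
  [0]=0xcb  [1]=0xe8

cb e8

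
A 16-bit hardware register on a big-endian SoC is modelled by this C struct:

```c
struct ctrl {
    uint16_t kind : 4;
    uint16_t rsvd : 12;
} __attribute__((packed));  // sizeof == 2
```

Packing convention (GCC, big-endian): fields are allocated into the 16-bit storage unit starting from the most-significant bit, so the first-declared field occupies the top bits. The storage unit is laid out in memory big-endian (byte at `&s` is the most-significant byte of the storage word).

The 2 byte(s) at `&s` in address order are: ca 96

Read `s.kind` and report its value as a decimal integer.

12

[0]=0xca [1]=0x96 (big-endian) → word 0xca96
kind:4 @ bit 12 → (0xca96>>12)&0xf = 0xc  ←
rsvd:12 @ bit 0 → (0xca96>>0)&0xfff = 0xa96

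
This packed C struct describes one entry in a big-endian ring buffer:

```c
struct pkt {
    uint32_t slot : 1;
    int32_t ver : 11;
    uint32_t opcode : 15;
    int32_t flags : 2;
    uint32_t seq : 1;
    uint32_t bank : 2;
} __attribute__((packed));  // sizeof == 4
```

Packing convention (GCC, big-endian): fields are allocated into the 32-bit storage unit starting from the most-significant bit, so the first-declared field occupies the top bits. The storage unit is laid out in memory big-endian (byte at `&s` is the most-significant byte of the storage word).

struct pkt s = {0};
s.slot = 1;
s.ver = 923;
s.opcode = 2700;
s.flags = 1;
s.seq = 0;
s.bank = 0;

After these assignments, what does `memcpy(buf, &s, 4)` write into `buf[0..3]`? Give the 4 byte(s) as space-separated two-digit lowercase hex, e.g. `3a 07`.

slot (1b) val=1 bits=0x1 at bit 31: 0x80000000
ver (11b) val=923 bits=0x39b at bit 20: 0xb9b00000
opcode (15b) val=2700 bits=0xa8c at bit 5: 0xb9b15180
flags (2b) val=1 bits=0x1 at bit 3: 0xb9b15188
seq (1b) val=0 bits=0x0 at bit 2: 0xb9b15188
bank (2b) val=0 bits=0x0 at bit 0: 0xb9b15188
word = 0xb9b15188 → big-endian bytes:
  [0]=0xb9  [1]=0xb1  [2]=0x51  [3]=0x88

b9 b1 51 88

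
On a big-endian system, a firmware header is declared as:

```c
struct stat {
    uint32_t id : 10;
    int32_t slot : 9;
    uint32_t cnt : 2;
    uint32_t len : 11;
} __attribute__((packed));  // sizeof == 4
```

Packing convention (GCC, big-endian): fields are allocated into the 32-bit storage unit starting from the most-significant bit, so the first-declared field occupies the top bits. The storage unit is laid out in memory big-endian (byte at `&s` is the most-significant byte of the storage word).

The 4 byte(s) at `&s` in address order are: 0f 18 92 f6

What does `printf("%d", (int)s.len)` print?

[0]=0x0f [1]=0x18 [2]=0x92 [3]=0xf6 (big-endian) → word 0x0f1892f6
id:10 @ bit 22 → (0x0f1892f6>>22)&0x3ff = 0x3c
slot:9 @ bit 13 → (0x0f1892f6>>13)&0x1ff = 0xc4
cnt:2 @ bit 11 → (0x0f1892f6>>11)&0x3 = 0x2
len:11 @ bit 0 → (0x0f1892f6>>0)&0x7ff = 0x2f6  ←

758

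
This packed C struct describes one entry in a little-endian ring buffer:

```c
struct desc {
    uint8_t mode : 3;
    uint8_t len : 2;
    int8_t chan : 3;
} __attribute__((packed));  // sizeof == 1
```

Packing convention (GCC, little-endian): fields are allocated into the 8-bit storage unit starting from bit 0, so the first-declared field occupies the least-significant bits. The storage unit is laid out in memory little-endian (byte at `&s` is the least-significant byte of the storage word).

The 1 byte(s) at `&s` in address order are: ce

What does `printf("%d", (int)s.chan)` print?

[0]=0xce (little-endian) → word 0xce
mode:3 @ bit 0 → (0xce>>0)&0x7 = 0x6
len:2 @ bit 3 → (0xce>>3)&0x3 = 0x1
chan:3 @ bit 5 → (0xce>>5)&0x7 = 0x6  ←
chan signed 3b, MSB=1: 6 - 8 = -2

-2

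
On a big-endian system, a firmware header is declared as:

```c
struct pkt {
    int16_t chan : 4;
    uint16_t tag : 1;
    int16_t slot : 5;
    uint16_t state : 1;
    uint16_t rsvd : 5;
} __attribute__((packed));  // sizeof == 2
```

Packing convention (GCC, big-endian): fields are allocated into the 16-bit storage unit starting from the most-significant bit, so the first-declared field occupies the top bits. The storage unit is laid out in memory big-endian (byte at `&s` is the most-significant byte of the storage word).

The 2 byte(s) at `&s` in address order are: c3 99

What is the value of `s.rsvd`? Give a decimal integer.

25

[0]=0xc3 [1]=0x99 (big-endian) → word 0xc399
chan [12+:4] = (word>>12) & 0xf = 12
tag [11+:1] = (word>>11) & 0x1 = 0
slot [6+:5] = (word>>6) & 0x1f = 14
state [5+:1] = (word>>5) & 0x1 = 0
rsvd [0+:5] = (word>>0) & 0x1f = 25  ←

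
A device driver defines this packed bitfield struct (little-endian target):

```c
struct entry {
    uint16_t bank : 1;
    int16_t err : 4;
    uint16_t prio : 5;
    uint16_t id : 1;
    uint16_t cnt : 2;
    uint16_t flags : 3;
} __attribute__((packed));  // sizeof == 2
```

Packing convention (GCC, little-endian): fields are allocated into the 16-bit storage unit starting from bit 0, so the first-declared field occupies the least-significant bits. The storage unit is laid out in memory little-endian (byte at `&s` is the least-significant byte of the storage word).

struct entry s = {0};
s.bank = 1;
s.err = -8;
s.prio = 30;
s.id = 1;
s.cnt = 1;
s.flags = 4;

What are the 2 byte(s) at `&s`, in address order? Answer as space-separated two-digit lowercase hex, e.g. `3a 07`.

bank:1 = 1 → 0x1 << 0 → word 0x0001
err:4 = -8 → 0x8 << 1 → word 0x0011
prio:5 = 30 → 0x1e << 5 → word 0x03d1
id:1 = 1 → 0x1 << 10 → word 0x07d1
cnt:2 = 1 → 0x1 << 11 → word 0x0fd1
flags:3 = 4 → 0x4 << 13 → word 0x8fd1
word = 0x8fd1 → little-endian bytes:
  [0]=0xd1  [1]=0x8f

d1 8f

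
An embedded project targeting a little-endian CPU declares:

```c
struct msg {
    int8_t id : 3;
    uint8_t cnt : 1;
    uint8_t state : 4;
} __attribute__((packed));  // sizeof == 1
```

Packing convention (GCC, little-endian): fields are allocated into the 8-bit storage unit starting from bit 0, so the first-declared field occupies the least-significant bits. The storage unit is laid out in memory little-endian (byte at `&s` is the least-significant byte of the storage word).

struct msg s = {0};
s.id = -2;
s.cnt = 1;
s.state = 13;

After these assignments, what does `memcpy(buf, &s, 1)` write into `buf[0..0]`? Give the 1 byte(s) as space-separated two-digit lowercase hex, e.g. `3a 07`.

id:3 = -2 → 0x6 << 0 → word 0x06
cnt:1 = 1 → 0x1 << 3 → word 0x0e
state:4 = 13 → 0xd << 4 → word 0xde
word = 0xde → little-endian bytes:
  [0]=0xde

de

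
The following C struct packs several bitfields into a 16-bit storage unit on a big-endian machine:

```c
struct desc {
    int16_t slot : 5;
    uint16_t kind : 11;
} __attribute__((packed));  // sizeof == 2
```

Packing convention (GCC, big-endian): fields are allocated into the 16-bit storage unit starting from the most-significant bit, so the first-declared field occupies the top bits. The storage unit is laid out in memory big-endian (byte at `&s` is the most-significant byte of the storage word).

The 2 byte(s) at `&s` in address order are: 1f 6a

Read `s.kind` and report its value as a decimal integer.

[0]=0x1f [1]=0x6a (big-endian) → word 0x1f6a
slot [11+:5] = (word>>11) & 0x1f = 3
kind [0+:11] = (word>>0) & 0x7ff = 1898  ←

1898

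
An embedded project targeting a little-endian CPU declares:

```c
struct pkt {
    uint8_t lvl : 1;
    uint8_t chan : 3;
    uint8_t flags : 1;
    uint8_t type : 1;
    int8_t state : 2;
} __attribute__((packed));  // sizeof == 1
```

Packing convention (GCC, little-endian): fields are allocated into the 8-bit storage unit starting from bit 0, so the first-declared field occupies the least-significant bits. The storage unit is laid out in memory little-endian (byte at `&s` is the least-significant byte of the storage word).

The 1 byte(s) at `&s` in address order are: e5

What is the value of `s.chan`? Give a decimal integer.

2

[0]=0xe5 (little-endian) → word 0xe5
lvl [0+:1] = (word>>0) & 0x1 = 1
chan [1+:3] = (word>>1) & 0x7 = 2  ←
flags [4+:1] = (word>>4) & 0x1 = 0
type [5+:1] = (word>>5) & 0x1 = 1
state [6+:2] = (word>>6) & 0x3 = 3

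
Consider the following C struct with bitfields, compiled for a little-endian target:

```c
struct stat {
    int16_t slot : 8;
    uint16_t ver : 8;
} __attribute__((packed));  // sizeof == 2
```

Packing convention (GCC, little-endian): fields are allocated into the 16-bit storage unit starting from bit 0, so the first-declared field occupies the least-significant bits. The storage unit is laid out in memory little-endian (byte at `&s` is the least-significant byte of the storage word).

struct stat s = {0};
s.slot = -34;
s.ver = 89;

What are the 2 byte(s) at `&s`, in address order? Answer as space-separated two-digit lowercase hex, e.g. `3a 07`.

de 59

[0+:8] slot=-34 & 0xff = 0xde; word=0x00de
[8+:8] ver=89 & 0xff = 0x59; word=0x59de
word = 0x59de → little-endian bytes:
  [0]=0xde  [1]=0x59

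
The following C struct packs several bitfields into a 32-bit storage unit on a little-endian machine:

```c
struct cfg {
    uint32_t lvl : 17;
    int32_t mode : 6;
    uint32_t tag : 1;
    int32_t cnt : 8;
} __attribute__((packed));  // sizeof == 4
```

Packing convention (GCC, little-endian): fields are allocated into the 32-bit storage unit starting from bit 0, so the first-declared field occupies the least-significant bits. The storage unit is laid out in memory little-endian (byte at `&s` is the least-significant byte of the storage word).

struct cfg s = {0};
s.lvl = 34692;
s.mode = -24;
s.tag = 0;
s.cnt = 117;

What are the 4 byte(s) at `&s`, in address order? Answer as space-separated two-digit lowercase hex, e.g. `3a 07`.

lvl:17 = 34692 → 0x8784 << 0 → word 0x00008784
mode:6 = -24 → 0x28 << 17 → word 0x00508784
tag:1 = 0 → 0x0 << 23 → word 0x00508784
cnt:8 = 117 → 0x75 << 24 → word 0x75508784
word = 0x75508784 → little-endian bytes:
  [0]=0x84  [1]=0x87  [2]=0x50  [3]=0x75

84 87 50 75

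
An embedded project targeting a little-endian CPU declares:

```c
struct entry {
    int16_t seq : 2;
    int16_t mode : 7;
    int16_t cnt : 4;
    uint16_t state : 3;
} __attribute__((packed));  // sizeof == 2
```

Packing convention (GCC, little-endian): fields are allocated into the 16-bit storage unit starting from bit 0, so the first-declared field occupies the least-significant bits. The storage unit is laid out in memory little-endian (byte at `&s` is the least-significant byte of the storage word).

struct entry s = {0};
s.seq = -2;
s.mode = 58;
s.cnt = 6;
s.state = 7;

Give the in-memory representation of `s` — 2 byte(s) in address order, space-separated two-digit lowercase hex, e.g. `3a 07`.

ea ec

seq:2 = -2 → 0x2 << 0 → word 0x0002
mode:7 = 58 → 0x3a << 2 → word 0x00ea
cnt:4 = 6 → 0x6 << 9 → word 0x0cea
state:3 = 7 → 0x7 << 13 → word 0xecea
word = 0xecea → little-endian bytes:
  [0]=0xea  [1]=0xec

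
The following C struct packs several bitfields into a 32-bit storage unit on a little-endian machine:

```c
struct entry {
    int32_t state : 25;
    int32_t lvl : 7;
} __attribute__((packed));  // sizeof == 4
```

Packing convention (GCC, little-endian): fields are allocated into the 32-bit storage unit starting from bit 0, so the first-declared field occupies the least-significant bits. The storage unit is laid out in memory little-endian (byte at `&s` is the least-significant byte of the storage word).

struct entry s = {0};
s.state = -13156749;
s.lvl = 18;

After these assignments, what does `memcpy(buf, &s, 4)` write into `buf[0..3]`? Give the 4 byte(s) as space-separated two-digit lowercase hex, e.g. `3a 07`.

state:25 = -13156749 → 0x1373e73 << 0 → word 0x01373e73
lvl:7 = 18 → 0x12 << 25 → word 0x25373e73
word = 0x25373e73 → little-endian bytes:
  [0]=0x73  [1]=0x3e  [2]=0x37  [3]=0x25

73 3e 37 25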